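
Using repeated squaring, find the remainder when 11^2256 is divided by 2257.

11^1 ≡ 11 (mod 2257)
11^2 ≡ 11^2 = 121 ≡ 121 (mod 2257)
11^4 ≡ 121^2 = 14641 ≡ 1099 (mod 2257)
11^8 ≡ 1099^2 = 1207801 ≡ 306 (mod 2257)
11^16 ≡ 306^2 = 93636 ≡ 1099 (mod 2257)
11^32 ≡ 1099^2 = 1207801 ≡ 306 (mod 2257)
11^64 ≡ 306^2 = 93636 ≡ 1099 (mod 2257)
11^128 ≡ 1099^2 = 1207801 ≡ 306 (mod 2257)
11^256 ≡ 306^2 = 93636 ≡ 1099 (mod 2257)
11^512 ≡ 1099^2 = 1207801 ≡ 306 (mod 2257)
11^1024 ≡ 306^2 = 93636 ≡ 1099 (mod 2257)
11^2048 ≡ 1099^2 = 1207801 ≡ 306 (mod 2257)
2256 = 2048 + 128 + 64 + 16 in binary powers of 2.
So 11^2256 ≡ 306 · 306 · 1099 · 1099 ≡ 1 (mod 2257).
Since the result is 1, base 11 gives no evidence that 2257 is composite.

1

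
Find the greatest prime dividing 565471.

37

565471 = 17 · 33263
33263 = 29 · 1147
1147 = 31 · 37
37 is prime.
So 565471 = 17 · 29 · 31 · 37; the largest prime factor is 37.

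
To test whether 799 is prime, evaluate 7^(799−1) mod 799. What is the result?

773

7^1 ≡ 7 (mod 799)
7^2 ≡ 7^2 = 49 ≡ 49 (mod 799)
7^4 ≡ 49^2 = 2401 ≡ 4 (mod 799)
7^8 ≡ 4^2 = 16 ≡ 16 (mod 799)
7^16 ≡ 16^2 = 256 ≡ 256 (mod 799)
7^32 ≡ 256^2 = 65536 ≡ 18 (mod 799)
7^64 ≡ 18^2 = 324 ≡ 324 (mod 799)
7^128 ≡ 324^2 = 104976 ≡ 307 (mod 799)
7^256 ≡ 307^2 = 94249 ≡ 766 (mod 799)
7^512 ≡ 766^2 = 586756 ≡ 290 (mod 799)
798 = 512 + 256 + 16 + 8 + 4 + 2 in binary powers of 2.
So 7^798 ≡ 290 · 766 · 256 · 16 · 4 · 49 ≡ 773 (mod 799).
Since 773 ≠ 1, base 7 is a Fermat witness: 799 is composite.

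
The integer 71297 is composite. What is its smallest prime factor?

83

71297 is odd.
Digit sum 26, not divisible by 3.
Ends in 7: not divisible by 5.
7: 71297 = 7·10185 + 2
11: 71297 = 11·6481 + 6
13: 71297 = 13·5484 + 5
17: 71297 = 17·4193 + 16
19: 71297 = 19·3752 + 9
23: 71297 = 23·3099 + 20
29: 71297 = 29·2458 + 15
31: 71297 = 31·2299 + 28
37: 71297 = 37·1926 + 35
41: 71297 = 41·1738 + 39
43: 71297 = 43·1658 + 3
47: 71297 = 47·1516 + 45
53: 71297 = 53·1345 + 12
59: 71297 = 59·1208 + 25
61: 71297 = 61·1168 + 49
67: 71297 = 67·1064 + 9
71: 71297 = 71·1004 + 13
73: 71297 = 73·976 + 49
79: 71297 = 79·902 + 39
83: 71297 = 83·859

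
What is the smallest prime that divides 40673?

40673 is odd.
Digit sum 20, not divisible by 3.
Ends in 3: not divisible by 5.
7: 40673 = 7·5810 + 3
11: 40673 = 11·3697 + 6
13: 40673 = 13·3128 + 9
17: 40673 = 17·2392 + 9
19: 40673 = 19·2140 + 13
23: 40673 = 23·1768 + 9
29: 40673 = 29·1402 + 15
31: 40673 = 31·1312 + 1
37: 40673 = 37·1099 + 10
41: 40673 = 41·992 + 1
43: 40673 = 43·945 + 38
47: 40673 = 47·865 + 18
53: 40673 = 53·767 + 22
59: 40673 = 59·689 + 22
61: 40673 = 61·666 + 47
67: 40673 = 67·607 + 4
71: 40673 = 71·572 + 61
73: 40673 = 73·557 + 12
79: 40673 = 79·514 + 67
83: 40673 = 83·490 + 3
89: 40673 = 89·457

89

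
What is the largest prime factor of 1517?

1517 = 37 · 41
41 is prime.
So 1517 = 37 · 41; the largest prime factor is 41.

41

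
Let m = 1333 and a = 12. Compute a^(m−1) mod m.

4

12^1 ≡ 12 (mod 1333)
12^2 ≡ 12^2 = 144 ≡ 144 (mod 1333)
12^4 ≡ 144^2 = 20736 ≡ 741 (mod 1333)
12^8 ≡ 741^2 = 549081 ≡ 1218 (mod 1333)
12^16 ≡ 1218^2 = 1483524 ≡ 1228 (mod 1333)
12^32 ≡ 1228^2 = 1507984 ≡ 361 (mod 1333)
12^64 ≡ 361^2 = 130321 ≡ 1020 (mod 1333)
12^128 ≡ 1020^2 = 1040400 ≡ 660 (mod 1333)
12^256 ≡ 660^2 = 435600 ≡ 1042 (mod 1333)
12^512 ≡ 1042^2 = 1085764 ≡ 702 (mod 1333)
12^1024 ≡ 702^2 = 492804 ≡ 927 (mod 1333)
1332 = 1024 + 256 + 32 + 16 + 4 in binary powers of 2.
So 12^1332 ≡ 927 · 1042 · 361 · 1228 · 741 ≡ 4 (mod 1333).
Since 4 ≠ 1, base 12 is a Fermat witness: 1333 is composite.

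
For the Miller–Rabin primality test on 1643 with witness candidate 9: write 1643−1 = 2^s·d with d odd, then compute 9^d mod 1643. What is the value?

820

1643 − 1 = 1642 = 2^1 · 821, so d = 821.
9^1 ≡ 9 (mod 1643)
9^2 ≡ 9^2 = 81 ≡ 81 (mod 1643)
9^4 ≡ 81^2 = 6561 ≡ 1632 (mod 1643)
9^8 ≡ 1632^2 = 2663424 ≡ 121 (mod 1643)
9^16 ≡ 121^2 = 14641 ≡ 1497 (mod 1643)
9^32 ≡ 1497^2 = 2241009 ≡ 1600 (mod 1643)
9^64 ≡ 1600^2 = 2560000 ≡ 206 (mod 1643)
9^128 ≡ 206^2 = 42436 ≡ 1361 (mod 1643)
9^256 ≡ 1361^2 = 1852321 ≡ 660 (mod 1643)
9^512 ≡ 660^2 = 435600 ≡ 205 (mod 1643)
821 = 512 + 256 + 32 + 16 + 4 + 1 in binary powers of 2.
So 9^821 ≡ 205 · 660 · 1600 · 1497 · 1632 · 9 ≡ 820 (mod 1643).
Squaring chain: 820; never reaches −1, so base 9 is a Miller–Rabin witness that 1643 is composite.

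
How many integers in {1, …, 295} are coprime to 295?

232

Factor: 295 = 5 · 59.
φ(295) = (5−1) · (59−1) = 4 · 58 = 232.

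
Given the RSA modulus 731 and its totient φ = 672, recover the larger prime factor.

φ(n) = (p−1)(q−1) = n − (p+q) + 1, so p + q = 731 − 672 + 1 = 60.
p and q are the roots of t² − 60t + 731 = 0.
Discriminant: 60² − 4·731 = 3600 − 2924 = 676; √676 = 26.
q = (60 − 26)/2 = 17, p = (60 + 26)/2 = 43.
Check: 17 · 43 = 731.

43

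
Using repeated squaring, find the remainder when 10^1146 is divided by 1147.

963

10^1 ≡ 10 (mod 1147)
10^2 ≡ 10^2 = 100 ≡ 100 (mod 1147)
10^4 ≡ 100^2 = 10000 ≡ 824 (mod 1147)
10^8 ≡ 824^2 = 678976 ≡ 1099 (mod 1147)
10^16 ≡ 1099^2 = 1207801 ≡ 10 (mod 1147)
10^32 ≡ 10^2 = 100 ≡ 100 (mod 1147)
10^64 ≡ 100^2 = 10000 ≡ 824 (mod 1147)
10^128 ≡ 824^2 = 678976 ≡ 1099 (mod 1147)
10^256 ≡ 1099^2 = 1207801 ≡ 10 (mod 1147)
10^512 ≡ 10^2 = 100 ≡ 100 (mod 1147)
10^1024 ≡ 100^2 = 10000 ≡ 824 (mod 1147)
1146 = 1024 + 64 + 32 + 16 + 8 + 2 in binary powers of 2.
So 10^1146 ≡ 824 · 824 · 100 · 10 · 1099 · 100 ≡ 963 (mod 1147).
Since 963 ≠ 1, base 10 is a Fermat witness: 1147 is composite.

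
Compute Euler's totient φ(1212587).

Factor: 1212587 = 53 · 137 · 167.
φ(1212587) = (53−1) · (137−1) · (167−1) = 52 · 136 · 166 = 1173952.

1173952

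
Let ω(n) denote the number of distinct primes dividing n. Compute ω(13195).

13195 = 5 · 2639
2639 = 7 · 377
377 = 13 · 29
13195 = 5 · 7 · 13 · 29, which has 4 distinct prime factors.

4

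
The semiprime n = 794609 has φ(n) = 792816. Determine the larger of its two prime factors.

φ(n) = (p−1)(q−1) = n − (p+q) + 1, so p + q = 794609 − 792816 + 1 = 1794.
p and q are the roots of t² − 1794t + 794609 = 0.
Discriminant: 1794² − 4·794609 = 3218436 − 3178436 = 40000; √40000 = 200.
q = (1794 − 200)/2 = 797, p = (1794 + 200)/2 = 997.
Check: 797 · 997 = 794609.

997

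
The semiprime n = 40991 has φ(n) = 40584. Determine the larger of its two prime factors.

φ(n) = (p−1)(q−1) = n − (p+q) + 1, so p + q = 40991 − 40584 + 1 = 408.
p and q are the roots of t² − 408t + 40991 = 0.
Discriminant: 408² − 4·40991 = 166464 − 163964 = 2500; √2500 = 50.
q = (408 − 50)/2 = 179, p = (408 + 50)/2 = 229.
Check: 179 · 229 = 40991.

229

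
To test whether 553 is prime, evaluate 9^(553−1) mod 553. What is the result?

8

9^1 ≡ 9 (mod 553)
9^2 ≡ 9^2 = 81 ≡ 81 (mod 553)
9^4 ≡ 81^2 = 6561 ≡ 478 (mod 553)
9^8 ≡ 478^2 = 228484 ≡ 95 (mod 553)
9^16 ≡ 95^2 = 9025 ≡ 177 (mod 553)
9^32 ≡ 177^2 = 31329 ≡ 361 (mod 553)
9^64 ≡ 361^2 = 130321 ≡ 366 (mod 553)
9^128 ≡ 366^2 = 133956 ≡ 130 (mod 553)
9^256 ≡ 130^2 = 16900 ≡ 310 (mod 553)
9^512 ≡ 310^2 = 96100 ≡ 431 (mod 553)
552 = 512 + 32 + 8 in binary powers of 2.
So 9^552 ≡ 431 · 361 · 95 ≡ 8 (mod 553).
Since 8 ≠ 1, base 9 is a Fermat witness: 553 is composite.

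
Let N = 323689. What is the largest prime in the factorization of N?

97

323689 = 47 · 6887
6887 = 71 · 97
97 is prime.
So 323689 = 47 · 71 · 97; the largest prime factor is 97.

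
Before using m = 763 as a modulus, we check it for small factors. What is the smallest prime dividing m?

7

763 is odd.
Digit sum 16, not divisible by 3.
Ends in 3: not divisible by 5.
7: 763 = 7·109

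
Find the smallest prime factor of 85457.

97

85457 is odd.
Digit sum 29, not divisible by 3.
Ends in 7: not divisible by 5.
7: 85457 = 7·12208 + 1
11: 85457 = 11·7768 + 9
13: 85457 = 13·6573 + 8
17: 85457 = 17·5026 + 15
19: 85457 = 19·4497 + 14
23: 85457 = 23·3715 + 12
29: 85457 = 29·2946 + 23
31: 85457 = 31·2756 + 21
37: 85457 = 37·2309 + 24
41: 85457 = 41·2084 + 13
43: 85457 = 43·1987 + 16
47: 85457 = 47·1818 + 11
53: 85457 = 53·1612 + 21
59: 85457 = 59·1448 + 25
61: 85457 = 61·1400 + 57
67: 85457 = 67·1275 + 32
71: 85457 = 71·1203 + 44
73: 85457 = 73·1170 + 47
79: 85457 = 79·1081 + 58
83: 85457 = 83·1029 + 50
89: 85457 = 89·960 + 17
97: 85457 = 97·881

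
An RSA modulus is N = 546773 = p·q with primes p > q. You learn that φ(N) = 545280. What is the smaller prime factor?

641

φ(n) = (p−1)(q−1) = n − (p+q) + 1, so p + q = 546773 − 545280 + 1 = 1494.
p and q are the roots of t² − 1494t + 546773 = 0.
Discriminant: 1494² − 4·546773 = 2232036 − 2187092 = 44944; √44944 = 212.
q = (1494 − 212)/2 = 641, p = (1494 + 212)/2 = 853.
Check: 641 · 853 = 546773.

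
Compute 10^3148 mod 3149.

488

10^1 ≡ 10 (mod 3149)
10^2 ≡ 10^2 = 100 ≡ 100 (mod 3149)
10^4 ≡ 100^2 = 10000 ≡ 553 (mod 3149)
10^8 ≡ 553^2 = 305809 ≡ 356 (mod 3149)
10^16 ≡ 356^2 = 126736 ≡ 776 (mod 3149)
10^32 ≡ 776^2 = 602176 ≡ 717 (mod 3149)
10^64 ≡ 717^2 = 514089 ≡ 802 (mod 3149)
10^128 ≡ 802^2 = 643204 ≡ 808 (mod 3149)
10^256 ≡ 808^2 = 652864 ≡ 1021 (mod 3149)
10^512 ≡ 1021^2 = 1042441 ≡ 122 (mod 3149)
10^1024 ≡ 122^2 = 14884 ≡ 2288 (mod 3149)
10^2048 ≡ 2288^2 = 5234944 ≡ 1306 (mod 3149)
3148 = 2048 + 1024 + 64 + 8 + 4 in binary powers of 2.
So 10^3148 ≡ 1306 · 2288 · 802 · 356 · 553 ≡ 488 (mod 3149).
Since 488 ≠ 1, base 10 is a Fermat witness: 3149 is composite.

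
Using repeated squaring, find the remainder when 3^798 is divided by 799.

784

3^1 ≡ 3 (mod 799)
3^2 ≡ 3^2 = 9 ≡ 9 (mod 799)
3^4 ≡ 9^2 = 81 ≡ 81 (mod 799)
3^8 ≡ 81^2 = 6561 ≡ 169 (mod 799)
3^16 ≡ 169^2 = 28561 ≡ 596 (mod 799)
3^32 ≡ 596^2 = 355216 ≡ 460 (mod 799)
3^64 ≡ 460^2 = 211600 ≡ 664 (mod 799)
3^128 ≡ 664^2 = 440896 ≡ 647 (mod 799)
3^256 ≡ 647^2 = 418609 ≡ 732 (mod 799)
3^512 ≡ 732^2 = 535824 ≡ 494 (mod 799)
798 = 512 + 256 + 16 + 8 + 4 + 2 in binary powers of 2.
So 3^798 ≡ 494 · 732 · 596 · 169 · 81 · 9 ≡ 784 (mod 799).
Since 784 ≠ 1, base 3 is a Fermat witness: 799 is composite.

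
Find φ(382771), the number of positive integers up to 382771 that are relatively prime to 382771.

Factor: 382771 = 29 · 67 · 197.
φ(382771) = (29−1) · (67−1) · (197−1) = 28 · 66 · 196 = 362208.

362208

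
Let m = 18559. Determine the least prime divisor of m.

18559 is odd.
Digit sum 28, not divisible by 3.
Ends in 9: not divisible by 5.
7: 18559 = 7·2651 + 2
11: 18559 = 11·1687 + 2
13: 18559 = 13·1427 + 8
17: 18559 = 17·1091 + 12
19: 18559 = 19·976 + 15
23: 18559 = 23·806 + 21
29: 18559 = 29·639 + 28
31: 18559 = 31·598 + 21
37: 18559 = 37·501 + 22
41: 18559 = 41·452 + 27
43: 18559 = 43·431 + 26
47: 18559 = 47·394 + 41
53: 18559 = 53·350 + 9
59: 18559 = 59·314 + 33
61: 18559 = 61·304 + 15
67: 18559 = 67·277

67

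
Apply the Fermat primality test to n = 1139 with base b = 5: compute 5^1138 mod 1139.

5^1 ≡ 5 (mod 1139)
5^2 ≡ 5^2 = 25 ≡ 25 (mod 1139)
5^4 ≡ 25^2 = 625 ≡ 625 (mod 1139)
5^8 ≡ 625^2 = 390625 ≡ 1087 (mod 1139)
5^16 ≡ 1087^2 = 1181569 ≡ 426 (mod 1139)
5^32 ≡ 426^2 = 181476 ≡ 375 (mod 1139)
5^64 ≡ 375^2 = 140625 ≡ 528 (mod 1139)
5^128 ≡ 528^2 = 278784 ≡ 868 (mod 1139)
5^256 ≡ 868^2 = 753424 ≡ 545 (mod 1139)
5^512 ≡ 545^2 = 297025 ≡ 885 (mod 1139)
5^1024 ≡ 885^2 = 783225 ≡ 732 (mod 1139)
1138 = 1024 + 64 + 32 + 16 + 2 in binary powers of 2.
So 5^1138 ≡ 732 · 528 · 375 · 426 · 25 ≡ 1096 (mod 1139).
Since 1096 ≠ 1, base 5 is a Fermat witness: 1139 is composite.

1096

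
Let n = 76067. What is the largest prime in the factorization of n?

61

76067 = 29 · 2623
2623 = 43 · 61
61 is prime.
So 76067 = 29 · 43 · 61; the largest prime factor is 61.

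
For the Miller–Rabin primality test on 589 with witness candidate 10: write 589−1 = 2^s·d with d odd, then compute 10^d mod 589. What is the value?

589 − 1 = 588 = 2^2 · 147, so d = 147.
10^1 ≡ 10 (mod 589)
10^2 ≡ 10^2 = 100 ≡ 100 (mod 589)
10^4 ≡ 100^2 = 10000 ≡ 576 (mod 589)
10^8 ≡ 576^2 = 331776 ≡ 169 (mod 589)
10^16 ≡ 169^2 = 28561 ≡ 289 (mod 589)
10^32 ≡ 289^2 = 83521 ≡ 472 (mod 589)
10^64 ≡ 472^2 = 222784 ≡ 142 (mod 589)
10^128 ≡ 142^2 = 20164 ≡ 138 (mod 589)
147 = 128 + 16 + 2 + 1 in binary powers of 2.
So 10^147 ≡ 138 · 289 · 100 · 10 ≡ 221 (mod 589).
Squaring chain: 221 → 543; never reaches −1, so base 10 is a Miller–Rabin witness that 589 is composite.

221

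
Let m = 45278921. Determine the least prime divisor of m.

45278921 is odd.
Digit sum 38, not divisible by 3.
Ends in 1: not divisible by 5.
7: 45278921 = 7·6468417 + 2
11: 45278921 = 11·4116265 + 6
13: 45278921 = 13·3482993 + 12
17: 45278921 = 17·2663465 + 16
19: 45278921 = 19·2383101 + 2
23: 45278921 = 23·1968648 + 17
29: 45278921 = 29·1561342 + 3
31: 45278921 = 31·1460610 + 11
37: 45278921 = 37·1223754 + 23
41: 45278921 = 41·1104363 + 38
43: 45278921 = 43·1052998 + 7
47: 45278921 = 47·963381 + 14
53: 45278921 = 53·854319 + 14
59: 45278921 = 59·767439 + 20
61: 45278921 = 61·742277 + 24
67: 45278921 = 67·675804 + 53
71: 45278921 = 71·637731 + 20
73: 45278921 = 73·620259 + 14
79: 45278921 = 79·573150 + 71
83: 45278921 = 83·545529 + 14
89: 45278921 = 89·508751 + 82
97: 45278921 = 97·466793

97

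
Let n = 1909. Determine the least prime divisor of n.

23

1909 is odd.
Digit sum 19, not divisible by 3.
Ends in 9: not divisible by 5.
7: 1909 = 7·272 + 5
11: 1909 = 11·173 + 6
13: 1909 = 13·146 + 11
17: 1909 = 17·112 + 5
19: 1909 = 19·100 + 9
23: 1909 = 23·83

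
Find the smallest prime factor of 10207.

59

10207 is odd.
Digit sum 10, not divisible by 3.
Ends in 7: not divisible by 5.
7: 10207 = 7·1458 + 1
11: 10207 = 11·927 + 10
13: 10207 = 13·785 + 2
17: 10207 = 17·600 + 7
19: 10207 = 19·537 + 4
23: 10207 = 23·443 + 18
29: 10207 = 29·351 + 28
31: 10207 = 31·329 + 8
37: 10207 = 37·275 + 32
41: 10207 = 41·248 + 39
43: 10207 = 43·237 + 16
47: 10207 = 47·217 + 8
53: 10207 = 53·192 + 31
59: 10207 = 59·173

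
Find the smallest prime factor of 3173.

19

3173 is odd.
Digit sum 14, not divisible by 3.
Ends in 3: not divisible by 5.
7: 3173 = 7·453 + 2
11: 3173 = 11·288 + 5
13: 3173 = 13·244 + 1
17: 3173 = 17·186 + 11
19: 3173 = 19·167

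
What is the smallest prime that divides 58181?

73

58181 is odd.
Digit sum 23, not divisible by 3.
Ends in 1: not divisible by 5.
7: 58181 = 7·8311 + 4
11: 58181 = 11·5289 + 2
13: 58181 = 13·4475 + 6
17: 58181 = 17·3422 + 7
19: 58181 = 19·3062 + 3
23: 58181 = 23·2529 + 14
29: 58181 = 29·2006 + 7
31: 58181 = 31·1876 + 25
37: 58181 = 37·1572 + 17
41: 58181 = 41·1419 + 2
43: 58181 = 43·1353 + 2
47: 58181 = 47·1237 + 42
53: 58181 = 53·1097 + 40
59: 58181 = 59·986 + 7
61: 58181 = 61·953 + 48
67: 58181 = 67·868 + 25
71: 58181 = 71·819 + 32
73: 58181 = 73·797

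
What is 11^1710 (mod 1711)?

1078

11^1 ≡ 11 (mod 1711)
11^2 ≡ 11^2 = 121 ≡ 121 (mod 1711)
11^4 ≡ 121^2 = 14641 ≡ 953 (mod 1711)
11^8 ≡ 953^2 = 908209 ≡ 1379 (mod 1711)
11^16 ≡ 1379^2 = 1901641 ≡ 720 (mod 1711)
11^32 ≡ 720^2 = 518400 ≡ 1678 (mod 1711)
11^64 ≡ 1678^2 = 2815684 ≡ 1089 (mod 1711)
11^128 ≡ 1089^2 = 1185921 ≡ 198 (mod 1711)
11^256 ≡ 198^2 = 39204 ≡ 1562 (mod 1711)
11^512 ≡ 1562^2 = 2439844 ≡ 1669 (mod 1711)
11^1024 ≡ 1669^2 = 2785561 ≡ 53 (mod 1711)
1710 = 1024 + 512 + 128 + 32 + 8 + 4 + 2 in binary powers of 2.
So 11^1710 ≡ 53 · 1669 · 198 · 1678 · 1379 · 953 · 121 ≡ 1078 (mod 1711).
Since 1078 ≠ 1, base 11 is a Fermat witness: 1711 is composite.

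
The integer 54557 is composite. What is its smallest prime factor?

54557 is odd.
Digit sum 26, not divisible by 3.
Ends in 7: not divisible by 5.
7: 54557 = 7·7793 + 6
11: 54557 = 11·4959 + 8
13: 54557 = 13·4196 + 9
17: 54557 = 17·3209 + 4
19: 54557 = 19·2871 + 8
23: 54557 = 23·2372 + 1
29: 54557 = 29·1881 + 8
31: 54557 = 31·1759 + 28
37: 54557 = 37·1474 + 19
41: 54557 = 41·1330 + 27
43: 54557 = 43·1268 + 33
47: 54557 = 47·1160 + 37
53: 54557 = 53·1029 + 20
59: 54557 = 59·924 + 41
61: 54557 = 61·894 + 23
67: 54557 = 67·814 + 19
71: 54557 = 71·768 + 29
73: 54557 = 73·747 + 26
79: 54557 = 79·690 + 47
83: 54557 = 83·657 + 26
89: 54557 = 89·613

89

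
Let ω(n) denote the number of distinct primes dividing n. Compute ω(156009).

156009 = 3 · 52003
52003 = 7 · 7429
7429 = 17 · 437
437 = 19 · 23
156009 = 3 · 7 · 17 · 19 · 23, which has 5 distinct prime factors.

5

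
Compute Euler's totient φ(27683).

24840

Factor: 27683 = 19 · 31 · 47.
φ(27683) = (19−1) · (31−1) · (47−1) = 18 · 30 · 46 = 24840.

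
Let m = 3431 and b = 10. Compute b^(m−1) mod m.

1068

10^1 ≡ 10 (mod 3431)
10^2 ≡ 10^2 = 100 ≡ 100 (mod 3431)
10^4 ≡ 100^2 = 10000 ≡ 3138 (mod 3431)
10^8 ≡ 3138^2 = 9847044 ≡ 74 (mod 3431)
10^16 ≡ 74^2 = 5476 ≡ 2045 (mod 3431)
10^32 ≡ 2045^2 = 4182025 ≡ 3067 (mod 3431)
10^64 ≡ 3067^2 = 9406489 ≡ 2118 (mod 3431)
10^128 ≡ 2118^2 = 4485924 ≡ 1607 (mod 3431)
10^256 ≡ 1607^2 = 2582449 ≡ 2337 (mod 3431)
10^512 ≡ 2337^2 = 5461569 ≡ 2848 (mod 3431)
10^1024 ≡ 2848^2 = 8111104 ≡ 220 (mod 3431)
10^2048 ≡ 220^2 = 48400 ≡ 366 (mod 3431)
3430 = 2048 + 1024 + 256 + 64 + 32 + 4 + 2 in binary powers of 2.
So 10^3430 ≡ 366 · 220 · 2337 · 2118 · 3067 · 3138 · 100 ≡ 1068 (mod 3431).
Since 1068 ≠ 1, base 10 is a Fermat witness: 3431 is composite.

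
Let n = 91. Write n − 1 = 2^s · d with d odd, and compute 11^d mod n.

8

91 − 1 = 90 = 2^1 · 45, so d = 45.
11^1 ≡ 11 (mod 91)
11^2 ≡ 11^2 = 121 ≡ 30 (mod 91)
11^4 ≡ 30^2 = 900 ≡ 81 (mod 91)
11^8 ≡ 81^2 = 6561 ≡ 9 (mod 91)
11^16 ≡ 9^2 = 81 ≡ 81 (mod 91)
11^32 ≡ 81^2 = 6561 ≡ 9 (mod 91)
45 = 32 + 8 + 4 + 1 in binary powers of 2.
So 11^45 ≡ 9 · 9 · 81 · 11 ≡ 8 (mod 91).
Squaring chain: 8; never reaches −1, so base 11 is a Miller–Rabin witness that 91 is composite.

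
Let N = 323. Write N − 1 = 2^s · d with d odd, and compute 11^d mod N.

45

323 − 1 = 322 = 2^1 · 161, so d = 161.
11^1 ≡ 11 (mod 323)
11^2 ≡ 11^2 = 121 ≡ 121 (mod 323)
11^4 ≡ 121^2 = 14641 ≡ 106 (mod 323)
11^8 ≡ 106^2 = 11236 ≡ 254 (mod 323)
11^16 ≡ 254^2 = 64516 ≡ 239 (mod 323)
11^32 ≡ 239^2 = 57121 ≡ 273 (mod 323)
11^64 ≡ 273^2 = 74529 ≡ 239 (mod 323)
11^128 ≡ 239^2 = 57121 ≡ 273 (mod 323)
161 = 128 + 32 + 1 in binary powers of 2.
So 11^161 ≡ 273 · 273 · 11 ≡ 45 (mod 323).
Squaring chain: 45; never reaches −1, so base 11 is a Miller–Rabin witness that 323 is composite.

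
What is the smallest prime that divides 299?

299 is odd.
Digit sum 20, not divisible by 3.
Ends in 9: not divisible by 5.
7: 299 = 7·42 + 5
11: 299 = 11·27 + 2
13: 299 = 13·23

13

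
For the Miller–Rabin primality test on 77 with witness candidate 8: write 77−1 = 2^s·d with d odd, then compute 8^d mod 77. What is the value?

29

77 − 1 = 76 = 2^2 · 19, so d = 19.
8^1 ≡ 8 (mod 77)
8^2 ≡ 8^2 = 64 ≡ 64 (mod 77)
8^4 ≡ 64^2 = 4096 ≡ 15 (mod 77)
8^8 ≡ 15^2 = 225 ≡ 71 (mod 77)
8^16 ≡ 71^2 = 5041 ≡ 36 (mod 77)
19 = 16 + 2 + 1 in binary powers of 2.
So 8^19 ≡ 36 · 64 · 8 ≡ 29 (mod 77).
Squaring chain: 29 → 71; never reaches −1, so base 8 is a Miller–Rabin witness that 77 is composite.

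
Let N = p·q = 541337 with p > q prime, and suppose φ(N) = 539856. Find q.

653

φ(n) = (p−1)(q−1) = n − (p+q) + 1, so p + q = 541337 − 539856 + 1 = 1482.
p and q are the roots of t² − 1482t + 541337 = 0.
Discriminant: 1482² − 4·541337 = 2196324 − 2165348 = 30976; √30976 = 176.
q = (1482 − 176)/2 = 653, p = (1482 + 176)/2 = 829.
Check: 653 · 829 = 541337.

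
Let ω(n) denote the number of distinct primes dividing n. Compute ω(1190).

1190 = 2 · 595
595 = 5 · 119
119 = 7 · 17
1190 = 2 · 5 · 7 · 17, which has 4 distinct prime factors.

4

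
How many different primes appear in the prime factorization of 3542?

3542 = 2 · 1771
1771 = 7 · 253
253 = 11 · 23
3542 = 2 · 7 · 11 · 23, which has 4 distinct prime factors.

4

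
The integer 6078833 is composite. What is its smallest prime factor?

6078833 is odd.
Digit sum 35, not divisible by 3.
Ends in 3: not divisible by 5.
7: 6078833 = 7·868404 + 5
11: 6078833 = 11·552621 + 2
13: 6078833 = 13·467602 + 7
17: 6078833 = 17·357578 + 7
19: 6078833 = 19·319938 + 11
23: 6078833 = 23·264297 + 2
29: 6078833 = 29·209614 + 27
31: 6078833 = 31·196091 + 12
37: 6078833 = 37·164292 + 29
41: 6078833 = 41·148264 + 9
43: 6078833 = 43·141368 + 9
47: 6078833 = 47·129336 + 41
53: 6078833 = 53·114694 + 51
59: 6078833 = 59·103031 + 4
61: 6078833 = 61·99653

61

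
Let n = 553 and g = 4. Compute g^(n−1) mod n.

4^1 ≡ 4 (mod 553)
4^2 ≡ 4^2 = 16 ≡ 16 (mod 553)
4^4 ≡ 16^2 = 256 ≡ 256 (mod 553)
4^8 ≡ 256^2 = 65536 ≡ 282 (mod 553)
4^16 ≡ 282^2 = 79524 ≡ 445 (mod 553)
4^32 ≡ 445^2 = 198025 ≡ 51 (mod 553)
4^64 ≡ 51^2 = 2601 ≡ 389 (mod 553)
4^128 ≡ 389^2 = 151321 ≡ 352 (mod 553)
4^256 ≡ 352^2 = 123904 ≡ 32 (mod 553)
4^512 ≡ 32^2 = 1024 ≡ 471 (mod 553)
552 = 512 + 32 + 8 in binary powers of 2.
So 4^552 ≡ 471 · 51 · 282 ≡ 225 (mod 553).
Since 225 ≠ 1, base 4 is a Fermat witness: 553 is composite.

225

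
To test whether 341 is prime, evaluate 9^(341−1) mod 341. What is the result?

67

9^1 ≡ 9 (mod 341)
9^2 ≡ 9^2 = 81 ≡ 81 (mod 341)
9^4 ≡ 81^2 = 6561 ≡ 82 (mod 341)
9^8 ≡ 82^2 = 6724 ≡ 245 (mod 341)
9^16 ≡ 245^2 = 60025 ≡ 9 (mod 341)
9^32 ≡ 9^2 = 81 ≡ 81 (mod 341)
9^64 ≡ 81^2 = 6561 ≡ 82 (mod 341)
9^128 ≡ 82^2 = 6724 ≡ 245 (mod 341)
9^256 ≡ 245^2 = 60025 ≡ 9 (mod 341)
340 = 256 + 64 + 16 + 4 in binary powers of 2.
So 9^340 ≡ 9 · 82 · 9 · 82 ≡ 67 (mod 341).
Since 67 ≠ 1, base 9 is a Fermat witness: 341 is composite.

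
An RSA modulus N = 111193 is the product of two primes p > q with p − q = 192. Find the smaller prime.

Since p = q + 192, we have 111193 = q(q + 192), so q² + 192q − 111193 = 0.
Discriminant: 192² + 4·111193 = 36864 + 444772 = 481636; √481636 = 694.
q = (−192 + 694)/2 = 251, and p = q + 192 = 443.
Check: 251 · 443 = 111193.

251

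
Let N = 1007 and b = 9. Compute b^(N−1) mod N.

99

9^1 ≡ 9 (mod 1007)
9^2 ≡ 9^2 = 81 ≡ 81 (mod 1007)
9^4 ≡ 81^2 = 6561 ≡ 519 (mod 1007)
9^8 ≡ 519^2 = 269361 ≡ 492 (mod 1007)
9^16 ≡ 492^2 = 242064 ≡ 384 (mod 1007)
9^32 ≡ 384^2 = 147456 ≡ 434 (mod 1007)
9^64 ≡ 434^2 = 188356 ≡ 47 (mod 1007)
9^128 ≡ 47^2 = 2209 ≡ 195 (mod 1007)
9^256 ≡ 195^2 = 38025 ≡ 766 (mod 1007)
9^512 ≡ 766^2 = 586756 ≡ 682 (mod 1007)
1006 = 512 + 256 + 128 + 64 + 32 + 8 + 4 + 2 in binary powers of 2.
So 9^1006 ≡ 682 · 766 · 195 · 47 · 434 · 492 · 519 · 81 ≡ 99 (mod 1007).
Since 99 ≠ 1, base 9 is a Fermat witness: 1007 is composite.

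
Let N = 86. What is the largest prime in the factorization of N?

43

86 = 2 · 43
43 is prime.
So 86 = 2 · 43; the largest prime factor is 43.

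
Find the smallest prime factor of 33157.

71

33157 is odd.
Digit sum 19, not divisible by 3.
Ends in 7: not divisible by 5.
7: 33157 = 7·4736 + 5
11: 33157 = 11·3014 + 3
13: 33157 = 13·2550 + 7
17: 33157 = 17·1950 + 7
19: 33157 = 19·1745 + 2
23: 33157 = 23·1441 + 14
29: 33157 = 29·1143 + 10
31: 33157 = 31·1069 + 18
37: 33157 = 37·896 + 5
41: 33157 = 41·808 + 29
43: 33157 = 43·771 + 4
47: 33157 = 47·705 + 22
53: 33157 = 53·625 + 32
59: 33157 = 59·561 + 58
61: 33157 = 61·543 + 34
67: 33157 = 67·494 + 59
71: 33157 = 71·467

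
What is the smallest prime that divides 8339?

8339 is odd.
Digit sum 23, not divisible by 3.
Ends in 9: not divisible by 5.
7: 8339 = 7·1191 + 2
11: 8339 = 11·758 + 1
13: 8339 = 13·641 + 6
17: 8339 = 17·490 + 9
19: 8339 = 19·438 + 17
23: 8339 = 23·362 + 13
29: 8339 = 29·287 + 16
31: 8339 = 31·269

31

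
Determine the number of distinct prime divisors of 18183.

18183 = 3 · 6061
6061 = 11 · 551
551 = 19 · 29
18183 = 3 · 11 · 19 · 29, which has 4 distinct prime factors.

4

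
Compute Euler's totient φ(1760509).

Factor: 1760509 = 89 · 131 · 151.
φ(1760509) = (89−1) · (131−1) · (151−1) = 88 · 130 · 150 = 1716000.

1716000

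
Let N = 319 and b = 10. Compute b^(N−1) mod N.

122

10^1 ≡ 10 (mod 319)
10^2 ≡ 10^2 = 100 ≡ 100 (mod 319)
10^4 ≡ 100^2 = 10000 ≡ 111 (mod 319)
10^8 ≡ 111^2 = 12321 ≡ 199 (mod 319)
10^16 ≡ 199^2 = 39601 ≡ 45 (mod 319)
10^32 ≡ 45^2 = 2025 ≡ 111 (mod 319)
10^64 ≡ 111^2 = 12321 ≡ 199 (mod 319)
10^128 ≡ 199^2 = 39601 ≡ 45 (mod 319)
10^256 ≡ 45^2 = 2025 ≡ 111 (mod 319)
318 = 256 + 32 + 16 + 8 + 4 + 2 in binary powers of 2.
So 10^318 ≡ 111 · 111 · 45 · 199 · 111 · 100 ≡ 122 (mod 319).
Since 122 ≠ 1, base 10 is a Fermat witness: 319 is composite.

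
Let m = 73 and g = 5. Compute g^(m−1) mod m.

1

5^1 ≡ 5 (mod 73)
5^2 ≡ 5^2 = 25 ≡ 25 (mod 73)
5^4 ≡ 25^2 = 625 ≡ 41 (mod 73)
5^8 ≡ 41^2 = 1681 ≡ 2 (mod 73)
5^16 ≡ 2^2 = 4 ≡ 4 (mod 73)
5^32 ≡ 4^2 = 16 ≡ 16 (mod 73)
5^64 ≡ 16^2 = 256 ≡ 37 (mod 73)
72 = 64 + 8 in binary powers of 2.
So 5^72 ≡ 37 · 2 ≡ 1 (mod 73).
Since the result is 1, base 5 gives no evidence that 73 is composite.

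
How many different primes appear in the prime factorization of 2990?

2990 = 2 · 1495
1495 = 5 · 299
299 = 13 · 23
2990 = 2 · 5 · 13 · 23, which has 4 distinct prime factors.

4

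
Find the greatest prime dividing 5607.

89

5607 = 3 · 1869
1869 = 3 · 623
623 = 7 · 89
89 is prime.
So 5607 = 3^2 · 7 · 89; the largest prime factor is 89.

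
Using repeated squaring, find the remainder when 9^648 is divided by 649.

454

9^1 ≡ 9 (mod 649)
9^2 ≡ 9^2 = 81 ≡ 81 (mod 649)
9^4 ≡ 81^2 = 6561 ≡ 71 (mod 649)
9^8 ≡ 71^2 = 5041 ≡ 498 (mod 649)
9^16 ≡ 498^2 = 248004 ≡ 86 (mod 649)
9^32 ≡ 86^2 = 7396 ≡ 257 (mod 649)
9^64 ≡ 257^2 = 66049 ≡ 500 (mod 649)
9^128 ≡ 500^2 = 250000 ≡ 135 (mod 649)
9^256 ≡ 135^2 = 18225 ≡ 53 (mod 649)
9^512 ≡ 53^2 = 2809 ≡ 213 (mod 649)
648 = 512 + 128 + 8 in binary powers of 2.
So 9^648 ≡ 213 · 135 · 498 ≡ 454 (mod 649).
Since 454 ≠ 1, base 9 is a Fermat witness: 649 is composite.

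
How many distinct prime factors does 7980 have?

7980 = 2^2 · 1995
1995 = 3 · 665
665 = 5 · 133
133 = 7 · 19
7980 = 2^2 · 3 · 5 · 7 · 19, which has 5 distinct prime factors.

5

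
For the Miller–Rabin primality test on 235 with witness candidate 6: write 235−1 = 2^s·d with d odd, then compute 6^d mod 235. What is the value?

36

235 − 1 = 234 = 2^1 · 117, so d = 117.
6^1 ≡ 6 (mod 235)
6^2 ≡ 6^2 = 36 ≡ 36 (mod 235)
6^4 ≡ 36^2 = 1296 ≡ 121 (mod 235)
6^8 ≡ 121^2 = 14641 ≡ 71 (mod 235)
6^16 ≡ 71^2 = 5041 ≡ 106 (mod 235)
6^32 ≡ 106^2 = 11236 ≡ 191 (mod 235)
6^64 ≡ 191^2 = 36481 ≡ 56 (mod 235)
117 = 64 + 32 + 16 + 4 + 1 in binary powers of 2.
So 6^117 ≡ 56 · 191 · 106 · 121 · 6 ≡ 36 (mod 235).
Squaring chain: 36; never reaches −1, so base 6 is a Miller–Rabin witness that 235 is composite.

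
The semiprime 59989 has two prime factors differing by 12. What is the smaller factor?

239

Since p = q + 12, we have 59989 = q(q + 12), so q² + 12q − 59989 = 0.
Discriminant: 12² + 4·59989 = 144 + 239956 = 240100; √240100 = 490.
q = (−12 + 490)/2 = 239, and p = q + 12 = 251.
Check: 239 · 251 = 59989.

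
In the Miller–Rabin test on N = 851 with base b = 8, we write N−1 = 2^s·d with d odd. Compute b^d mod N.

851 − 1 = 850 = 2^1 · 425, so d = 425.
8^1 ≡ 8 (mod 851)
8^2 ≡ 8^2 = 64 ≡ 64 (mod 851)
8^4 ≡ 64^2 = 4096 ≡ 692 (mod 851)
8^8 ≡ 692^2 = 478864 ≡ 602 (mod 851)
8^16 ≡ 602^2 = 362404 ≡ 729 (mod 851)
8^32 ≡ 729^2 = 531441 ≡ 417 (mod 851)
8^64 ≡ 417^2 = 173889 ≡ 285 (mod 851)
8^128 ≡ 285^2 = 81225 ≡ 380 (mod 851)
8^256 ≡ 380^2 = 144400 ≡ 581 (mod 851)
425 = 256 + 128 + 32 + 8 + 1 in binary powers of 2.
So 8^425 ≡ 581 · 380 · 417 · 602 · 8 ≡ 541 (mod 851).
Squaring chain: 541; never reaches −1, so base 8 is a Miller–Rabin witness that 851 is composite.

541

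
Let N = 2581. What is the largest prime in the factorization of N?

2581 = 29 · 89
89 is prime.
So 2581 = 29 · 89; the largest prime factor is 89.

89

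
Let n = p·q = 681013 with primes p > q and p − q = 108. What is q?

773

Since p = q + 108, we have 681013 = q(q + 108), so q² + 108q − 681013 = 0.
Discriminant: 108² + 4·681013 = 11664 + 2724052 = 2735716; √2735716 = 1654.
q = (−108 + 1654)/2 = 773, and p = q + 108 = 881.
Check: 773 · 881 = 681013.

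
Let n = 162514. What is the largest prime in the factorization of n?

89

162514 = 2 · 81257
81257 = 11 · 7387
7387 = 83 · 89
89 is prime.
So 162514 = 2 · 11 · 83 · 89; the largest prime factor is 89.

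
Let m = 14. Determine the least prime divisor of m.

2

14 is even: 2 divides it.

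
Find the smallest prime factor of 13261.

13261 is odd.
Digit sum 13, not divisible by 3.
Ends in 1: not divisible by 5.
7: 13261 = 7·1894 + 3
11: 13261 = 11·1205 + 6
13: 13261 = 13·1020 + 1
17: 13261 = 17·780 + 1
19: 13261 = 19·697 + 18
23: 13261 = 23·576 + 13
29: 13261 = 29·457 + 8
31: 13261 = 31·427 + 24
37: 13261 = 37·358 + 15
41: 13261 = 41·323 + 18
43: 13261 = 43·308 + 17
47: 13261 = 47·282 + 7
53: 13261 = 53·250 + 11
59: 13261 = 59·224 + 45
61: 13261 = 61·217 + 24
67: 13261 = 67·197 + 62
71: 13261 = 71·186 + 55
73: 13261 = 73·181 + 48
79: 13261 = 79·167 + 68
83: 13261 = 83·159 + 64
89: 13261 = 89·149

89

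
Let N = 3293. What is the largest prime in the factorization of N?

3293 = 37 · 89
89 is prime.
So 3293 = 37 · 89; the largest prime factor is 89.

89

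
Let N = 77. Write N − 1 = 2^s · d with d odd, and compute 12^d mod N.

12

77 − 1 = 76 = 2^2 · 19, so d = 19.
12^1 ≡ 12 (mod 77)
12^2 ≡ 12^2 = 144 ≡ 67 (mod 77)
12^4 ≡ 67^2 = 4489 ≡ 23 (mod 77)
12^8 ≡ 23^2 = 529 ≡ 67 (mod 77)
12^16 ≡ 67^2 = 4489 ≡ 23 (mod 77)
19 = 16 + 2 + 1 in binary powers of 2.
So 12^19 ≡ 23 · 67 · 12 ≡ 12 (mod 77).
Squaring chain: 12 → 67; never reaches −1, so base 12 is a Miller–Rabin witness that 77 is composite.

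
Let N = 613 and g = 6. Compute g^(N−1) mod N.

1

6^1 ≡ 6 (mod 613)
6^2 ≡ 6^2 = 36 ≡ 36 (mod 613)
6^4 ≡ 36^2 = 1296 ≡ 70 (mod 613)
6^8 ≡ 70^2 = 4900 ≡ 609 (mod 613)
6^16 ≡ 609^2 = 370881 ≡ 16 (mod 613)
6^32 ≡ 16^2 = 256 ≡ 256 (mod 613)
6^64 ≡ 256^2 = 65536 ≡ 558 (mod 613)
6^128 ≡ 558^2 = 311364 ≡ 573 (mod 613)
6^256 ≡ 573^2 = 328329 ≡ 374 (mod 613)
6^512 ≡ 374^2 = 139876 ≡ 112 (mod 613)
612 = 512 + 64 + 32 + 4 in binary powers of 2.
So 6^612 ≡ 112 · 558 · 256 · 70 ≡ 1 (mod 613).
Since the result is 1, base 6 gives no evidence that 613 is composite.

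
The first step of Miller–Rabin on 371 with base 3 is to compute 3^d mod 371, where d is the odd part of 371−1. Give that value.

26

371 − 1 = 370 = 2^1 · 185, so d = 185.
3^1 ≡ 3 (mod 371)
3^2 ≡ 3^2 = 9 ≡ 9 (mod 371)
3^4 ≡ 9^2 = 81 ≡ 81 (mod 371)
3^8 ≡ 81^2 = 6561 ≡ 254 (mod 371)
3^16 ≡ 254^2 = 64516 ≡ 333 (mod 371)
3^32 ≡ 333^2 = 110889 ≡ 331 (mod 371)
3^64 ≡ 331^2 = 109561 ≡ 116 (mod 371)
3^128 ≡ 116^2 = 13456 ≡ 100 (mod 371)
185 = 128 + 32 + 16 + 8 + 1 in binary powers of 2.
So 3^185 ≡ 100 · 331 · 333 · 254 · 3 ≡ 26 (mod 371).
Squaring chain: 26; never reaches −1, so base 3 is a Miller–Rabin witness that 371 is composite.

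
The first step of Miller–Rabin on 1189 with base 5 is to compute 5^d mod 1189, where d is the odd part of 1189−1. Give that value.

1189 − 1 = 1188 = 2^2 · 297, so d = 297.
5^1 ≡ 5 (mod 1189)
5^2 ≡ 5^2 = 25 ≡ 25 (mod 1189)
5^4 ≡ 25^2 = 625 ≡ 625 (mod 1189)
5^8 ≡ 625^2 = 390625 ≡ 633 (mod 1189)
5^16 ≡ 633^2 = 400689 ≡ 1185 (mod 1189)
5^32 ≡ 1185^2 = 1404225 ≡ 16 (mod 1189)
5^64 ≡ 16^2 = 256 ≡ 256 (mod 1189)
5^128 ≡ 256^2 = 65536 ≡ 141 (mod 1189)
5^256 ≡ 141^2 = 19881 ≡ 857 (mod 1189)
297 = 256 + 32 + 8 + 1 in binary powers of 2.
So 5^297 ≡ 857 · 16 · 633 · 5 ≡ 1169 (mod 1189).
Squaring chain: 1169 → 400; never reaches −1, so base 5 is a Miller–Rabin witness that 1189 is composite.

1169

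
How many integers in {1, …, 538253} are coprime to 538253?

512640

Factor: 538253 = 31 · 97 · 179.
φ(538253) = (31−1) · (97−1) · (179−1) = 30 · 96 · 178 = 512640.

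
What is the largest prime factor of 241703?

73

241703 = 7 · 34529
34529 = 11 · 3139
3139 = 43 · 73
73 is prime.
So 241703 = 7 · 11 · 43 · 73; the largest prime factor is 73.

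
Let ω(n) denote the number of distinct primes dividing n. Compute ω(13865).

13865 = 5 · 2773
2773 = 47 · 59
13865 = 5 · 47 · 59, which has 3 distinct prime factors.

3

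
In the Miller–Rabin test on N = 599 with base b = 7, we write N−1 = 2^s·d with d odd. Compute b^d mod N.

598

599 − 1 = 598 = 2^1 · 299, so d = 299.
7^1 ≡ 7 (mod 599)
7^2 ≡ 7^2 = 49 ≡ 49 (mod 599)
7^4 ≡ 49^2 = 2401 ≡ 5 (mod 599)
7^8 ≡ 5^2 = 25 ≡ 25 (mod 599)
7^16 ≡ 25^2 = 625 ≡ 26 (mod 599)
7^32 ≡ 26^2 = 676 ≡ 77 (mod 599)
7^64 ≡ 77^2 = 5929 ≡ 538 (mod 599)
7^128 ≡ 538^2 = 289444 ≡ 127 (mod 599)
7^256 ≡ 127^2 = 16129 ≡ 555 (mod 599)
299 = 256 + 32 + 8 + 2 + 1 in binary powers of 2.
So 7^299 ≡ 555 · 77 · 25 · 49 · 7 ≡ 598 (mod 599).
Since 7^d ≡ 598 (mod 599), base 7 does not prove 599 composite.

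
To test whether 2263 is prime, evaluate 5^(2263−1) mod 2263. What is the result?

900

5^1 ≡ 5 (mod 2263)
5^2 ≡ 5^2 = 25 ≡ 25 (mod 2263)
5^4 ≡ 25^2 = 625 ≡ 625 (mod 2263)
5^8 ≡ 625^2 = 390625 ≡ 1389 (mod 2263)
5^16 ≡ 1389^2 = 1929321 ≡ 1245 (mod 2263)
5^32 ≡ 1245^2 = 1550025 ≡ 2133 (mod 2263)
5^64 ≡ 2133^2 = 4549689 ≡ 1059 (mod 2263)
5^128 ≡ 1059^2 = 1121481 ≡ 1296 (mod 2263)
5^256 ≡ 1296^2 = 1679616 ≡ 470 (mod 2263)
5^512 ≡ 470^2 = 220900 ≡ 1389 (mod 2263)
5^1024 ≡ 1389^2 = 1929321 ≡ 1245 (mod 2263)
5^2048 ≡ 1245^2 = 1550025 ≡ 2133 (mod 2263)
2262 = 2048 + 128 + 64 + 16 + 4 + 2 in binary powers of 2.
So 5^2262 ≡ 2133 · 1296 · 1059 · 1245 · 625 · 25 ≡ 900 (mod 2263).
Since 900 ≠ 1, base 5 is a Fermat witness: 2263 is composite.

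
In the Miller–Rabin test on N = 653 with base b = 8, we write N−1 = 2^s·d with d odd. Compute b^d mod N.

653 − 1 = 652 = 2^2 · 163, so d = 163.
8^1 ≡ 8 (mod 653)
8^2 ≡ 8^2 = 64 ≡ 64 (mod 653)
8^4 ≡ 64^2 = 4096 ≡ 178 (mod 653)
8^8 ≡ 178^2 = 31684 ≡ 340 (mod 653)
8^16 ≡ 340^2 = 115600 ≡ 19 (mod 653)
8^32 ≡ 19^2 = 361 ≡ 361 (mod 653)
8^64 ≡ 361^2 = 130321 ≡ 374 (mod 653)
8^128 ≡ 374^2 = 139876 ≡ 134 (mod 653)
163 = 128 + 32 + 2 + 1 in binary powers of 2.
So 8^163 ≡ 134 · 361 · 64 · 8 ≡ 504 (mod 653).
Squaring chain: 504 → 652; reaches −1, so base 8 does not prove 653 composite.

504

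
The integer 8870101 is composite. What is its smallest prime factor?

71

8870101 is odd.
Digit sum 25, not divisible by 3.
Ends in 1: not divisible by 5.
7: 8870101 = 7·1267157 + 2
11: 8870101 = 11·806372 + 9
13: 8870101 = 13·682315 + 6
17: 8870101 = 17·521770 + 11
19: 8870101 = 19·466847 + 8
23: 8870101 = 23·385656 + 13
29: 8870101 = 29·305865 + 16
31: 8870101 = 31·286132 + 9
37: 8870101 = 37·239732 + 17
41: 8870101 = 41·216343 + 38
43: 8870101 = 43·206281 + 18
47: 8870101 = 47·188725 + 26
53: 8870101 = 53·167360 + 21
59: 8870101 = 59·150340 + 41
61: 8870101 = 61·145411 + 30
67: 8870101 = 67·132389 + 38
71: 8870101 = 71·124931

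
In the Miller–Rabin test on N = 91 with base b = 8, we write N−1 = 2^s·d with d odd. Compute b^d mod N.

8

91 − 1 = 90 = 2^1 · 45, so d = 45.
8^1 ≡ 8 (mod 91)
8^2 ≡ 8^2 = 64 ≡ 64 (mod 91)
8^4 ≡ 64^2 = 4096 ≡ 1 (mod 91)
8^8 ≡ 1^2 = 1 ≡ 1 (mod 91)
8^16 ≡ 1^2 = 1 ≡ 1 (mod 91)
8^32 ≡ 1^2 = 1 ≡ 1 (mod 91)
45 = 32 + 8 + 4 + 1 in binary powers of 2.
So 8^45 ≡ 1 · 1 · 1 · 8 ≡ 8 (mod 91).
Squaring chain: 8; never reaches −1, so base 8 is a Miller–Rabin witness that 91 is composite.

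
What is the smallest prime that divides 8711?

31

8711 is odd.
Digit sum 17, not divisible by 3.
Ends in 1: not divisible by 5.
7: 8711 = 7·1244 + 3
11: 8711 = 11·791 + 10
13: 8711 = 13·670 + 1
17: 8711 = 17·512 + 7
19: 8711 = 19·458 + 9
23: 8711 = 23·378 + 17
29: 8711 = 29·300 + 11
31: 8711 = 31·281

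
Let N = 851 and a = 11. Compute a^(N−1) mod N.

26

11^1 ≡ 11 (mod 851)
11^2 ≡ 11^2 = 121 ≡ 121 (mod 851)
11^4 ≡ 121^2 = 14641 ≡ 174 (mod 851)
11^8 ≡ 174^2 = 30276 ≡ 491 (mod 851)
11^16 ≡ 491^2 = 241081 ≡ 248 (mod 851)
11^32 ≡ 248^2 = 61504 ≡ 232 (mod 851)
11^64 ≡ 232^2 = 53824 ≡ 211 (mod 851)
11^128 ≡ 211^2 = 44521 ≡ 269 (mod 851)
11^256 ≡ 269^2 = 72361 ≡ 26 (mod 851)
11^512 ≡ 26^2 = 676 ≡ 676 (mod 851)
850 = 512 + 256 + 64 + 16 + 2 in binary powers of 2.
So 11^850 ≡ 676 · 26 · 211 · 248 · 121 ≡ 26 (mod 851).
Since 26 ≠ 1, base 11 is a Fermat witness: 851 is composite.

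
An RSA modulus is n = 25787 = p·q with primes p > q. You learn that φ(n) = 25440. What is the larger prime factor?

241

φ(n) = (p−1)(q−1) = n − (p+q) + 1, so p + q = 25787 − 25440 + 1 = 348.
p and q are the roots of t² − 348t + 25787 = 0.
Discriminant: 348² − 4·25787 = 121104 − 103148 = 17956; √17956 = 134.
q = (348 − 134)/2 = 107, p = (348 + 134)/2 = 241.
Check: 107 · 241 = 25787.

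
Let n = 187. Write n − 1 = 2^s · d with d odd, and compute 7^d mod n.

57

187 − 1 = 186 = 2^1 · 93, so d = 93.
7^1 ≡ 7 (mod 187)
7^2 ≡ 7^2 = 49 ≡ 49 (mod 187)
7^4 ≡ 49^2 = 2401 ≡ 157 (mod 187)
7^8 ≡ 157^2 = 24649 ≡ 152 (mod 187)
7^16 ≡ 152^2 = 23104 ≡ 103 (mod 187)
7^32 ≡ 103^2 = 10609 ≡ 137 (mod 187)
7^64 ≡ 137^2 = 18769 ≡ 69 (mod 187)
93 = 64 + 16 + 8 + 4 + 1 in binary powers of 2.
So 7^93 ≡ 69 · 103 · 152 · 157 · 7 ≡ 57 (mod 187).
Squaring chain: 57; never reaches −1, so base 7 is a Miller–Rabin witness that 187 is composite.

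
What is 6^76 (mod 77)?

6^1 ≡ 6 (mod 77)
6^2 ≡ 6^2 = 36 ≡ 36 (mod 77)
6^4 ≡ 36^2 = 1296 ≡ 64 (mod 77)
6^8 ≡ 64^2 = 4096 ≡ 15 (mod 77)
6^16 ≡ 15^2 = 225 ≡ 71 (mod 77)
6^32 ≡ 71^2 = 5041 ≡ 36 (mod 77)
6^64 ≡ 36^2 = 1296 ≡ 64 (mod 77)
76 = 64 + 8 + 4 in binary powers of 2.
So 6^76 ≡ 64 · 15 · 64 ≡ 71 (mod 77).
Since 71 ≠ 1, base 6 is a Fermat witness: 77 is composite.

71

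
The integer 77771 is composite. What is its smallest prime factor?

77771 is odd.
Digit sum 29, not divisible by 3.
Ends in 1: not divisible by 5.
7: 77771 = 7·11110 + 1
11: 77771 = 11·7070 + 1
13: 77771 = 13·5982 + 5
17: 77771 = 17·4574 + 13
19: 77771 = 19·4093 + 4
23: 77771 = 23·3381 + 8
29: 77771 = 29·2681 + 22
31: 77771 = 31·2508 + 23
37: 77771 = 37·2101 + 34
41: 77771 = 41·1896 + 35
43: 77771 = 43·1808 + 27
47: 77771 = 47·1654 + 33
53: 77771 = 53·1467 + 20
59: 77771 = 59·1318 + 9
61: 77771 = 61·1274 + 57
67: 77771 = 67·1160 + 51
71: 77771 = 71·1095 + 26
73: 77771 = 73·1065 + 26
79: 77771 = 79·984 + 35
83: 77771 = 83·937

83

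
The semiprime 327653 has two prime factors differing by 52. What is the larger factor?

Since p = q + 52, we have 327653 = q(q + 52), so q² + 52q − 327653 = 0.
Discriminant: 52² + 4·327653 = 2704 + 1310612 = 1313316; √1313316 = 1146.
q = (−52 + 1146)/2 = 547, and p = q + 52 = 599.
Check: 547 · 599 = 327653.

599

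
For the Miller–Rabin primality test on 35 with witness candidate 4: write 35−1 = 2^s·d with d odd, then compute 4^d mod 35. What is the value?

35 − 1 = 34 = 2^1 · 17, so d = 17.
4^1 ≡ 4 (mod 35)
4^2 ≡ 4^2 = 16 ≡ 16 (mod 35)
4^4 ≡ 16^2 = 256 ≡ 11 (mod 35)
4^8 ≡ 11^2 = 121 ≡ 16 (mod 35)
4^16 ≡ 16^2 = 256 ≡ 11 (mod 35)
17 = 16 + 1 in binary powers of 2.
So 4^17 ≡ 11 · 4 ≡ 9 (mod 35).
Squaring chain: 9; never reaches −1, so base 4 is a Miller–Rabin witness that 35 is composite.

9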